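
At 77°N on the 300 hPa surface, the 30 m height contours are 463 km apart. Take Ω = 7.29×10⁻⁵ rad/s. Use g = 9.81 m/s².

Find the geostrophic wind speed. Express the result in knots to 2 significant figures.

Coriolis parameter at 77°N:
f = 2Ω sin φ = 2 × 7.29×10⁻⁵ × sin 77° = 1.42×10⁻⁴ s⁻¹
Height gradient: |∂Z/∂n| = 30 m / 463000 m = 6.48×10⁻⁵
On a pressure surface, geostrophic balance gives V_g = (g/f)|∂Z/∂n|:
V_g = 9.81 × 6.48×10⁻⁵ / 1.42×10⁻⁴ = 4.47 m/s
Converting: 4.47 m/s × 1.944 = 8.7 knots

8.7 knots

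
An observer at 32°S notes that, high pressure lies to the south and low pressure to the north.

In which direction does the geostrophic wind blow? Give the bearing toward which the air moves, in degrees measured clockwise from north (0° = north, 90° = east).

270°

The pressure-gradient force points toward the north (bearing 000°).
Geostrophic balance: in the Southern Hemisphere the Coriolis force deflects motion to the left, so the geostrophic wind blows 90° to the left of the pressure-gradient force (low pressure on the right).
Rotating 000° by 90° counterclockwise gives 270° — the wind blows toward the west.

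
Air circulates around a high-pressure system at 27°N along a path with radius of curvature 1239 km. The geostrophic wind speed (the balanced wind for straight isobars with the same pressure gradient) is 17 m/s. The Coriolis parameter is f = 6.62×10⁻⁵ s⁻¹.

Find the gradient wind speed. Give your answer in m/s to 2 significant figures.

24 m/s

Around a high, pressure-gradient force acts outward with centrifugal, so Coriolis balances both:
fV = (1/ρ)|∂P/∂n| + V²/R  →  V² − fR·V + fR·V_g = 0
With fR = 6.62×10⁻⁵ × 1239×10³ m = 82.0 m/s:
V = [fR − √((fR)² − 4 fR V_g)]/2 = [82.0 − √(82.0² − 4×82.0×17)]/2 = 24.1 m/s
Supergeostrophic (V > V_g = 17 m/s), as expected around a high.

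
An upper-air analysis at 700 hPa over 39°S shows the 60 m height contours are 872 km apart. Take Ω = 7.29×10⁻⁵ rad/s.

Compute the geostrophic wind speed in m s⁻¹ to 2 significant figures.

Coriolis parameter at 39°S:
f = 2Ω sin φ = 2 × 7.29×10⁻⁵ × sin 39° = 9.18×10⁻⁵ s⁻¹
Height gradient: |∂Z/∂n| = 60 m / 872000 m = 6.88×10⁻⁵
On a pressure surface, geostrophic balance gives V_g = (g/f)|∂Z/∂n|:
V_g = 9.81 × 6.88×10⁻⁵ / 9.18×10⁻⁵ = 7.36 m/s

7.4 m s⁻¹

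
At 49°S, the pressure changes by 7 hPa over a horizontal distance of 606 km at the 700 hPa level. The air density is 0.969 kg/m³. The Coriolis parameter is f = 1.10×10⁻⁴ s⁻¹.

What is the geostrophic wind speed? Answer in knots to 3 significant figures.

Pressure gradient: |∂P/∂n| = 700 Pa / 606000 m = 1.16×10⁻³ Pa/m
Geostrophic balance (pressure-gradient force = Coriolis force):
V_g = (1/(fρ)) |∂P/∂n| = 1.16×10⁻³ / (1.10×10⁻⁴ × 0.969) = 10.8 m/s
Converting: 10.8 m/s × 1.944 = 21.1 knots

21.1 knots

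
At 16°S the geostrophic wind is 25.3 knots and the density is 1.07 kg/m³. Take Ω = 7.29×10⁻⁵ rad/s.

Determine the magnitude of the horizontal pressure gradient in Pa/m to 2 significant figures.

5.6×10⁻⁴ Pa/m

Coriolis parameter at 16°S:
f = 2Ω sin φ = 2 × 7.29×10⁻⁵ × sin 16° = 4.02×10⁻⁵ s⁻¹
Wind speed in SI: 25.3 knots = 13.0 m/s
Geostrophic balance rearranged: |∂P/∂n| = f ρ V_g
|∂P/∂n| = 4.02×10⁻⁵ × 1.07 × 13.0 = 5.60×10⁻⁴ Pa/m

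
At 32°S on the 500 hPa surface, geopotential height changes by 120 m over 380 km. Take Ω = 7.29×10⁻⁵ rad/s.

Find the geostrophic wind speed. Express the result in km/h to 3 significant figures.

144 km/h

Coriolis parameter at 32°S:
f = 2Ω sin φ = 2 × 7.29×10⁻⁵ × sin 32° = 7.73×10⁻⁵ s⁻¹
Height gradient: |∂Z/∂n| = 120 m / 380000 m = 3.16×10⁻⁴
On a pressure surface, geostrophic balance gives V_g = (g/f)|∂Z/∂n|:
V_g = 9.81 × 3.16×10⁻⁴ / 7.73×10⁻⁵ = 40.1 m/s
Converting: 40.1 m/s × 3.6 = 144 km/h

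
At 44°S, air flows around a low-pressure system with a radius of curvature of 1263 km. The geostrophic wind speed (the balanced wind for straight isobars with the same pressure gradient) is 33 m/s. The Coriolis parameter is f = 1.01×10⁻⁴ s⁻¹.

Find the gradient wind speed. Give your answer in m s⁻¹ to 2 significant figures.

27 m s⁻¹

Around a low, centrifugal force acts outward with Coriolis, so pressure-gradient force balances both:
(1/ρ)|∂P/∂n| = fV + V²/R  →  V² + fR·V − fR·V_g = 0
With fR = 1.01×10⁻⁴ × 1263×10³ m = 128 m/s:
V = [−fR + √((fR)² + 4 fR V_g)]/2 = [−128 + √(128² + 4×128×33)]/2 = 27.2 m/s
Subgeostrophic (V < V_g = 33 m/s), as expected around a low.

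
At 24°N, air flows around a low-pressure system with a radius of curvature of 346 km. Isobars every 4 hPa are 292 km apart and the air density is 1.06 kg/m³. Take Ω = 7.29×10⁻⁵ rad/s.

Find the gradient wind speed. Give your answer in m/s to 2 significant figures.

Coriolis parameter at 24°N:
f = 2Ω sin φ = 2 × 7.29×10⁻⁵ × sin 24° = 5.93×10⁻⁵ s⁻¹
Pressure gradient: |∂P/∂n| = 400 Pa / 292000 m = 1.37×10⁻³ Pa/m
Geostrophic speed: V_g = |∂P/∂n|/(fρ) = 1.37×10⁻³/(5.93×10⁻⁵ × 1.06) = 21.8 m/s
Around a low, centrifugal force acts outward with Coriolis, so pressure-gradient force balances both:
(1/ρ)|∂P/∂n| = fV + V²/R  →  V² + fR·V − fR·V_g = 0
With fR = 5.93×10⁻⁵ × 346×10³ m = 20.5 m/s:
V = [−fR + √((fR)² + 4 fR V_g)]/2 = [−20.5 + √(20.5² + 4×20.5×21.8)]/2 = 13.2 m/s
Subgeostrophic (V < V_g = 21.8 m/s), as expected around a low.

13 m/s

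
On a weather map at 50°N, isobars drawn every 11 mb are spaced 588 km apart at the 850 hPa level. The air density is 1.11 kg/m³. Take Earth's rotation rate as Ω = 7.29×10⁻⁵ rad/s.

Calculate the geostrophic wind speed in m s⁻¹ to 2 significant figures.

15 m s⁻¹

Coriolis parameter at 50°N:
f = 2Ω sin φ = 2 × 7.29×10⁻⁵ × sin 50° = 1.12×10⁻⁴ s⁻¹
Pressure gradient: |∂P/∂n| = 1100 Pa / 588000 m = 1.87×10⁻³ Pa/m
Geostrophic balance (pressure-gradient force = Coriolis force):
V_g = (1/(fρ)) |∂P/∂n| = 1.87×10⁻³ / (1.12×10⁻⁴ × 1.11) = 15.1 m/s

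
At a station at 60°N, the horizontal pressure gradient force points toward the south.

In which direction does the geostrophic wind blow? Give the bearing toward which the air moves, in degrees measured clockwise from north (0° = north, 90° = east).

270°

The pressure-gradient force points toward the south (bearing 180°).
Geostrophic balance: in the Northern Hemisphere the Coriolis force deflects motion to the right, so the geostrophic wind blows 90° to the right of the pressure-gradient force (low pressure on the left).
Rotating 180° by 90° clockwise gives 270° — the wind blows toward the west.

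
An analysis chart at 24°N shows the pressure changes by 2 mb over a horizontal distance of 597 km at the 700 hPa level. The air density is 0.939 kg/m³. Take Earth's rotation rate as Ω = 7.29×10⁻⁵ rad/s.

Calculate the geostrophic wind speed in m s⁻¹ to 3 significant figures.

Coriolis parameter at 24°N:
f = 2Ω sin φ = 2 × 7.29×10⁻⁵ × sin 24° = 5.93×10⁻⁵ s⁻¹
Pressure gradient: |∂P/∂n| = 200 Pa / 597000 m = 3.35×10⁻⁴ Pa/m
Geostrophic balance (pressure-gradient force = Coriolis force):
V_g = (1/(fρ)) |∂P/∂n| = 3.35×10⁻⁴ / (5.93×10⁻⁵ × 0.939) = 6.02 m/s

6.02 m s⁻¹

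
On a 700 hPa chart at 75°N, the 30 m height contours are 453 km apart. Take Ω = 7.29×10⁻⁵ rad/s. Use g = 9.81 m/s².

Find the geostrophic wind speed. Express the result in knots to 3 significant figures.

8.97 knots

Coriolis parameter at 75°N:
f = 2Ω sin φ = 2 × 7.29×10⁻⁵ × sin 75° = 1.41×10⁻⁴ s⁻¹
Height gradient: |∂Z/∂n| = 30 m / 453000 m = 6.62×10⁻⁵
On a pressure surface, geostrophic balance gives V_g = (g/f)|∂Z/∂n|:
V_g = 9.81 × 6.62×10⁻⁵ / 1.41×10⁻⁴ = 4.61 m/s
Converting: 4.61 m/s × 1.944 = 8.97 knots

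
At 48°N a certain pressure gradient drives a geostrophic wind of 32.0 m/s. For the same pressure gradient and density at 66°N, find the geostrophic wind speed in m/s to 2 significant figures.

26 m/s

With the same pressure gradient and density, V_g ∝ 1/f ∝ 1/sin φ.
V₂ = V₁ · sin φ₁ / sin φ₂ = 32.0 × sin 48° / sin 66°
V₂ = 32.0 × 0.7431/0.9135 = 26 m/s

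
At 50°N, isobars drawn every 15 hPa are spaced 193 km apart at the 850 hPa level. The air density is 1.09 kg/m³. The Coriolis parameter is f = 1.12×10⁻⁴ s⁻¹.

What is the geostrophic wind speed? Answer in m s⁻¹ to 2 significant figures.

Pressure gradient: |∂P/∂n| = 1500 Pa / 193000 m = 7.77×10⁻³ Pa/m
Geostrophic balance (pressure-gradient force = Coriolis force):
V_g = (1/(fρ)) |∂P/∂n| = 7.77×10⁻³ / (1.12×10⁻⁴ × 1.09) = 63.7 m/s

64 m s⁻¹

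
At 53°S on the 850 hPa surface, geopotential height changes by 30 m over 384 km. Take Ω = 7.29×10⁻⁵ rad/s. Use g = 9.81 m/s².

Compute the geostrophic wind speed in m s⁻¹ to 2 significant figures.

6.6 m s⁻¹

Coriolis parameter at 53°S:
f = 2Ω sin φ = 2 × 7.29×10⁻⁵ × sin 53° = 1.16×10⁻⁴ s⁻¹
Height gradient: |∂Z/∂n| = 30 m / 384000 m = 7.81×10⁻⁵
On a pressure surface, geostrophic balance gives V_g = (g/f)|∂Z/∂n|:
V_g = 9.81 × 7.81×10⁻⁵ / 1.16×10⁻⁴ = 6.58 m/s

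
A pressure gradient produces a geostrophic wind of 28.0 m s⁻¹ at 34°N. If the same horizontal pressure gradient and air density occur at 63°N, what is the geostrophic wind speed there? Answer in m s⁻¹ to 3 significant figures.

17.6 m s⁻¹

With the same pressure gradient and density, V_g ∝ 1/f ∝ 1/sin φ.
V₂ = V₁ · sin φ₁ / sin φ₂ = 28.0 × sin 34° / sin 63°
V₂ = 28.0 × 0.5592/0.8910 = 17.6 m s⁻¹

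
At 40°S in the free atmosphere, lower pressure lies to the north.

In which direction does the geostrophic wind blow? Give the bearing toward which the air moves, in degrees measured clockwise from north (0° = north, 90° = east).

The pressure-gradient force points toward the north (bearing 000°).
Geostrophic balance: in the Southern Hemisphere the Coriolis force deflects motion to the left, so the geostrophic wind blows 90° to the left of the pressure-gradient force (low pressure on the right).
Rotating 000° by 90° counterclockwise gives 270° — the wind blows toward the west.

270°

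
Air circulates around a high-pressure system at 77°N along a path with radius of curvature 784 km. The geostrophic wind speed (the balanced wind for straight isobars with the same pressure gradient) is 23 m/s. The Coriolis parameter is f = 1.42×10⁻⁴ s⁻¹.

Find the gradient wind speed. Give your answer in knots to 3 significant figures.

Around a high, pressure-gradient force acts outward with centrifugal, so Coriolis balances both:
fV = (1/ρ)|∂P/∂n| + V²/R  →  V² − fR·V + fR·V_g = 0
With fR = 1.42×10⁻⁴ × 784×10³ m = 111 m/s:
V = [fR − √((fR)² − 4 fR V_g)]/2 = [111 − √(111² − 4×111×23)]/2 = 32.5 m/s
Supergeostrophic (V > V_g = 23 m/s), as expected around a high.
Converting: 32.5 m/s × 1.944 = 63.1 knots

63.1 knots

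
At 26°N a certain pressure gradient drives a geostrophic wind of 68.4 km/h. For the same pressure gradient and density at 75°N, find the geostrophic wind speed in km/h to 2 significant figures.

31 km/h

With the same pressure gradient and density, V_g ∝ 1/f ∝ 1/sin φ.
V₂ = V₁ · sin φ₁ / sin φ₂ = 68.4 × sin 26° / sin 75°
V₂ = 68.4 × 0.4384/0.9659 = 31 km/h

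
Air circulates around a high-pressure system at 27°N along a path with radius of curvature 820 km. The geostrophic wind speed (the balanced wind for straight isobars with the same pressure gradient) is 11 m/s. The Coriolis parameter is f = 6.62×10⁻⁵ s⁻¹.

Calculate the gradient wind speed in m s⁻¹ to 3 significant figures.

15.3 m s⁻¹

Around a high, pressure-gradient force acts outward with centrifugal, so Coriolis balances both:
fV = (1/ρ)|∂P/∂n| + V²/R  →  V² − fR·V + fR·V_g = 0
With fR = 6.62×10⁻⁵ × 820×10³ m = 54.3 m/s:
V = [fR − √((fR)² − 4 fR V_g)]/2 = [54.3 − √(54.3² − 4×54.3×11)]/2 = 15.3 m/s
Supergeostrophic (V > V_g = 11 m/s), as expected around a high.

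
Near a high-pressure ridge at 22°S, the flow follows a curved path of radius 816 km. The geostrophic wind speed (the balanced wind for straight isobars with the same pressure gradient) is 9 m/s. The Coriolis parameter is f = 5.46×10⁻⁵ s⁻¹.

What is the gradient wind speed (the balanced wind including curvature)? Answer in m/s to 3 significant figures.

Around a high, pressure-gradient force acts outward with centrifugal, so Coriolis balances both:
fV = (1/ρ)|∂P/∂n| + V²/R  →  V² − fR·V + fR·V_g = 0
With fR = 5.46×10⁻⁵ × 816×10³ m = 44.6 m/s:
V = [fR − √((fR)² − 4 fR V_g)]/2 = [44.6 − √(44.6² − 4×44.6×9)]/2 = 12.5 m/s
Supergeostrophic (V > V_g = 9 m/s), as expected around a high.

12.5 m/s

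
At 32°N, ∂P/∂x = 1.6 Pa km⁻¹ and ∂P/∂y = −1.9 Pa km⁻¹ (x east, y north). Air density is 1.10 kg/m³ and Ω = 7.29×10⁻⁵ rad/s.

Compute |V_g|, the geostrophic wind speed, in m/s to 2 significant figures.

Coriolis parameter at 32°N:
f = 2Ω sin φ = 2 × 7.29×10⁻⁵ × sin 32° = 7.73×10⁻⁵ s⁻¹
Component geostrophic relations (x east, y north):
u_g = −(1/(fρ)) ∂P/∂y,  v_g = (1/(fρ)) ∂P/∂x
u_g = −(−1.9×10⁻³)/(7.73×10⁻⁵ × 1.10) = 22.4 m/s;  v_g = (1.6×10⁻³)/(7.73×10⁻⁵ × 1.10) = 18.8 m/s
|V_g| = √(u_g² + v_g²) = 29.2 m/s

29 m/s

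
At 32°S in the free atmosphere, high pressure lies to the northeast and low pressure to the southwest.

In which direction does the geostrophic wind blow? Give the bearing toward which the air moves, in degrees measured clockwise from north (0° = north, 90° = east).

The pressure-gradient force points toward the southwest (bearing 225°).
Geostrophic balance: in the Southern Hemisphere the Coriolis force deflects motion to the left, so the geostrophic wind blows 90° to the left of the pressure-gradient force (low pressure on the right).
Rotating 225° by 90° counterclockwise gives 135° — the wind blows toward the southeast.

135°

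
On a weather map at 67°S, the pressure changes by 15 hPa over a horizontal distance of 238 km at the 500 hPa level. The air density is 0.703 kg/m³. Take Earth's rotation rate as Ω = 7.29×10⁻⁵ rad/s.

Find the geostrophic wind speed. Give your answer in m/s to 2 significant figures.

67 m/s

Coriolis parameter at 67°S:
f = 2Ω sin φ = 2 × 7.29×10⁻⁵ × sin 67° = 1.34×10⁻⁴ s⁻¹
Pressure gradient: |∂P/∂n| = 1500 Pa / 238000 m = 6.30×10⁻³ Pa/m
Geostrophic balance (pressure-gradient force = Coriolis force):
V_g = (1/(fρ)) |∂P/∂n| = 6.30×10⁻³ / (1.34×10⁻⁴ × 0.703) = 66.8 m/s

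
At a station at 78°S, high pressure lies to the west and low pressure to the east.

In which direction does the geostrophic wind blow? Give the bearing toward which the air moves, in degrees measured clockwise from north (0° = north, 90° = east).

The pressure-gradient force points toward the east (bearing 090°).
Geostrophic balance: in the Southern Hemisphere the Coriolis force deflects motion to the left, so the geostrophic wind blows 90° to the left of the pressure-gradient force (low pressure on the right).
Rotating 090° by 90° counterclockwise gives 000° — the wind blows toward the north.

000°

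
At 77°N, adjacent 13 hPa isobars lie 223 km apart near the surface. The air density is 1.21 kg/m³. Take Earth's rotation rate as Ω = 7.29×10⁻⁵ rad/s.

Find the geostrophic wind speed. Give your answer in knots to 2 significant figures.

66 knots

Coriolis parameter at 77°N:
f = 2Ω sin φ = 2 × 7.29×10⁻⁵ × sin 77° = 1.42×10⁻⁴ s⁻¹
Pressure gradient: |∂P/∂n| = 1300 Pa / 223000 m = 5.83×10⁻³ Pa/m
Geostrophic balance (pressure-gradient force = Coriolis force):
V_g = (1/(fρ)) |∂P/∂n| = 5.83×10⁻³ / (1.42×10⁻⁴ × 1.21) = 33.9 m/s
Converting: 33.9 m/s × 1.944 = 66 knots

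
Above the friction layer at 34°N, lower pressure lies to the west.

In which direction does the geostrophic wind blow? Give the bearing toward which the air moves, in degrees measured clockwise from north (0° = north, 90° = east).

000°

The pressure-gradient force points toward the west (bearing 270°).
Geostrophic balance: in the Northern Hemisphere the Coriolis force deflects motion to the right, so the geostrophic wind blows 90° to the right of the pressure-gradient force (low pressure on the left).
Rotating 270° by 90° clockwise gives 000° — the wind blows toward the north.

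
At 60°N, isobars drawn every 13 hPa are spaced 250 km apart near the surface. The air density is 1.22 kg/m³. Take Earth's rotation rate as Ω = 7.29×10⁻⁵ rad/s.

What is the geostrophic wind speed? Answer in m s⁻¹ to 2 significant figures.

Coriolis parameter at 60°N:
f = 2Ω sin φ = 2 × 7.29×10⁻⁵ × sin 60° = 1.26×10⁻⁴ s⁻¹
Pressure gradient: |∂P/∂n| = 1300 Pa / 250000 m = 5.20×10⁻³ Pa/m
Geostrophic balance (pressure-gradient force = Coriolis force):
V_g = (1/(fρ)) |∂P/∂n| = 5.20×10⁻³ / (1.26×10⁻⁴ × 1.22) = 33.8 m/s

34 m s⁻¹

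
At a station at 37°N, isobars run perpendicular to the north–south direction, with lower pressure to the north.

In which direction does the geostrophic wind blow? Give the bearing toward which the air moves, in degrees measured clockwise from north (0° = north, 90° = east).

The pressure-gradient force points toward the north (bearing 000°).
Geostrophic balance: in the Northern Hemisphere the Coriolis force deflects motion to the right, so the geostrophic wind blows 90° to the right of the pressure-gradient force (low pressure on the left).
Rotating 000° by 90° clockwise gives 090° — the wind blows toward the east.

090°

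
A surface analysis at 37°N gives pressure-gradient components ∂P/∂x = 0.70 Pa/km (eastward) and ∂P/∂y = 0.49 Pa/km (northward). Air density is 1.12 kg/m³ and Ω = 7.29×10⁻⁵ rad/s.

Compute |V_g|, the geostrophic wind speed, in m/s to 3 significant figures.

Coriolis parameter at 37°N:
f = 2Ω sin φ = 2 × 7.29×10⁻⁵ × sin 37° = 8.77×10⁻⁵ s⁻¹
Component geostrophic relations (x east, y north):
u_g = −(1/(fρ)) ∂P/∂y,  v_g = (1/(fρ)) ∂P/∂x
u_g = −(0.49×10⁻³)/(8.77×10⁻⁵ × 1.12) = −4.99 m/s;  v_g = (0.70×10⁻³)/(8.77×10⁻⁵ × 1.12) = 7.12 m/s
|V_g| = √(u_g² + v_g²) = 8.69 m/s

8.69 m/s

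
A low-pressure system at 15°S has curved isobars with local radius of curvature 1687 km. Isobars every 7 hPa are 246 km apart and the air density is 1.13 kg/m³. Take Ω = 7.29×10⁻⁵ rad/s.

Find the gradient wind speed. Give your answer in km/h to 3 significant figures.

147 km/h

Coriolis parameter at 15°S:
f = 2Ω sin φ = 2 × 7.29×10⁻⁵ × sin 15° = 3.77×10⁻⁵ s⁻¹
Pressure gradient: |∂P/∂n| = 700 Pa / 246000 m = 2.85×10⁻³ Pa/m
Geostrophic speed: V_g = |∂P/∂n|/(fρ) = 2.85×10⁻³/(3.77×10⁻⁵ × 1.13) = 66.7 m/s
Around a low, centrifugal force acts outward with Coriolis, so pressure-gradient force balances both:
(1/ρ)|∂P/∂n| = fV + V²/R  →  V² + fR·V − fR·V_g = 0
With fR = 3.77×10⁻⁵ × 1687×10³ m = 63.7 m/s:
V = [−fR + √((fR)² + 4 fR V_g)]/2 = [−63.7 + √(63.7² + 4×63.7×66.7)]/2 = 40.7 m/s
Subgeostrophic (V < V_g = 66.7 m/s), as expected around a low.
Converting: 40.7 m/s × 3.6 = 147 km/h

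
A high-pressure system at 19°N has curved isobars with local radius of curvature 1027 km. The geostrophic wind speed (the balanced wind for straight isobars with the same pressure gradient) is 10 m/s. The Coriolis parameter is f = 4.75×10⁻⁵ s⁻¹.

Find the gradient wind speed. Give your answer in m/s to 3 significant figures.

Around a high, pressure-gradient force acts outward with centrifugal, so Coriolis balances both:
fV = (1/ρ)|∂P/∂n| + V²/R  →  V² − fR·V + fR·V_g = 0
With fR = 4.75×10⁻⁵ × 1027×10³ m = 48.8 m/s:
V = [fR − √((fR)² − 4 fR V_g)]/2 = [48.8 − √(48.8² − 4×48.8×10)]/2 = 14 m/s
Supergeostrophic (V > V_g = 10 m/s), as expected around a high.

14.0 m/s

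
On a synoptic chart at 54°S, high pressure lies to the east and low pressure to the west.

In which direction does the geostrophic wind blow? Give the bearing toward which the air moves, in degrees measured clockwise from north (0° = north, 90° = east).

The pressure-gradient force points toward the west (bearing 270°).
Geostrophic balance: in the Southern Hemisphere the Coriolis force deflects motion to the left, so the geostrophic wind blows 90° to the left of the pressure-gradient force (low pressure on the right).
Rotating 270° by 90° counterclockwise gives 180° — the wind blows toward the south.

180°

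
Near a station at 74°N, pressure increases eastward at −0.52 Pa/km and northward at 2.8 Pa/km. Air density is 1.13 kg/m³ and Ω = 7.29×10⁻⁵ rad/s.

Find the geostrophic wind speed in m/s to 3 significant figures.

18.0 m/s

Coriolis parameter at 74°N:
f = 2Ω sin φ = 2 × 7.29×10⁻⁵ × sin 74° = 1.40×10⁻⁴ s⁻¹
Component geostrophic relations (x east, y north):
u_g = −(1/(fρ)) ∂P/∂y,  v_g = (1/(fρ)) ∂P/∂x
u_g = −(2.8×10⁻³)/(1.40×10⁻⁴ × 1.13) = −17.7 m/s;  v_g = (−0.52×10⁻³)/(1.40×10⁻⁴ × 1.13) = −3.28 m/s
|V_g| = √(u_g² + v_g²) = 18.0 m/s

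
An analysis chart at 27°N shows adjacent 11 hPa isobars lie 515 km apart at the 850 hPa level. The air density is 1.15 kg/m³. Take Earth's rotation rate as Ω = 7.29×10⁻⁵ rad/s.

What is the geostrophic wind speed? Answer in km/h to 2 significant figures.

100 km/h

Coriolis parameter at 27°N:
f = 2Ω sin φ = 2 × 7.29×10⁻⁵ × sin 27° = 6.62×10⁻⁵ s⁻¹
Pressure gradient: |∂P/∂n| = 1100 Pa / 515000 m = 2.14×10⁻³ Pa/m
Geostrophic balance (pressure-gradient force = Coriolis force):
V_g = (1/(fρ)) |∂P/∂n| = 2.14×10⁻³ / (6.62×10⁻⁵ × 1.15) = 28.1 m/s
Converting: 28.1 m/s × 3.6 = 100 km/h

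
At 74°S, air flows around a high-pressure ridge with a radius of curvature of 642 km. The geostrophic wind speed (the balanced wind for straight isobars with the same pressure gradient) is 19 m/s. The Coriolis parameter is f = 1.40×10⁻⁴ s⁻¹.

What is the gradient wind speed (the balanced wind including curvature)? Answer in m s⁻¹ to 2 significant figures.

Around a high, pressure-gradient force acts outward with centrifugal, so Coriolis balances both:
fV = (1/ρ)|∂P/∂n| + V²/R  →  V² − fR·V + fR·V_g = 0
With fR = 1.40×10⁻⁴ × 642×10³ m = 89.9 m/s:
V = [fR − √((fR)² − 4 fR V_g)]/2 = [89.9 − √(89.9² − 4×89.9×19)]/2 = 27.3 m/s
Supergeostrophic (V > V_g = 19 m/s), as expected around a high.

27 m s⁻¹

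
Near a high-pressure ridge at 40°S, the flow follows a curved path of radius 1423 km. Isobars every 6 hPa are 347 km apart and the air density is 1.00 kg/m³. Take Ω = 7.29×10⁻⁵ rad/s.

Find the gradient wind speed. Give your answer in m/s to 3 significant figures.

Coriolis parameter at 40°S:
f = 2Ω sin φ = 2 × 7.29×10⁻⁵ × sin 40° = 9.37×10⁻⁵ s⁻¹
Pressure gradient: |∂P/∂n| = 600 Pa / 347000 m = 1.73×10⁻³ Pa/m
Geostrophic speed: V_g = |∂P/∂n|/(fρ) = 1.73×10⁻³/(9.37×10⁻⁵ × 1.00) = 18.5 m/s
Around a high, pressure-gradient force acts outward with centrifugal, so Coriolis balances both:
fV = (1/ρ)|∂P/∂n| + V²/R  →  V² − fR·V + fR·V_g = 0
With fR = 9.37×10⁻⁵ × 1423×10³ m = 133 m/s:
V = [fR − √((fR)² − 4 fR V_g)]/2 = [133 − √(133² − 4×133×18.5)]/2 = 22.1 m/s
Supergeostrophic (V > V_g = 18.5 m/s), as expected around a high.

22.1 m/s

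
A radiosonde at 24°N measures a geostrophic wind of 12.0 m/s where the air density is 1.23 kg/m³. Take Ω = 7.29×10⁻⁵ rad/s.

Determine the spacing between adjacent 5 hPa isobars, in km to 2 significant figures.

570 km

Coriolis parameter at 24°N:
f = 2Ω sin φ = 2 × 7.29×10⁻⁵ × sin 24° = 5.93×10⁻⁵ s⁻¹
Geostrophic balance rearranged: |∂P/∂n| = f ρ V_g
|∂P/∂n| = 5.93×10⁻⁵ × 1.23 × 12.0 = 8.75×10⁻⁴ Pa/m
Isobar spacing: Δn = ΔP/|∂P/∂n| = 500 Pa / 8.75×10⁻⁴ Pa/m = 571232 m ≈ 570 km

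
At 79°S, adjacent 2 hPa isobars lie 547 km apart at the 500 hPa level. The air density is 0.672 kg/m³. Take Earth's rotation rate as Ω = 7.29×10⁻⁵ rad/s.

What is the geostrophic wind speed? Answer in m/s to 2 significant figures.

Coriolis parameter at 79°S:
f = 2Ω sin φ = 2 × 7.29×10⁻⁵ × sin 79° = 1.43×10⁻⁴ s⁻¹
Pressure gradient: |∂P/∂n| = 200 Pa / 547000 m = 3.66×10⁻⁴ Pa/m
Geostrophic balance (pressure-gradient force = Coriolis force):
V_g = (1/(fρ)) |∂P/∂n| = 3.66×10⁻⁴ / (1.43×10⁻⁴ × 0.672) = 3.80 m/s

3.8 m/s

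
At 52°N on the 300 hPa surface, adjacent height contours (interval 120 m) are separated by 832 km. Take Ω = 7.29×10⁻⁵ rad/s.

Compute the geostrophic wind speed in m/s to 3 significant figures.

Coriolis parameter at 52°N:
f = 2Ω sin φ = 2 × 7.29×10⁻⁵ × sin 52° = 1.15×10⁻⁴ s⁻¹
Height gradient: |∂Z/∂n| = 120 m / 832000 m = 1.44×10⁻⁴
On a pressure surface, geostrophic balance gives V_g = (g/f)|∂Z/∂n|:
V_g = 9.81 × 1.44×10⁻⁴ / 1.15×10⁻⁴ = 12.3 m/s

12.3 m/s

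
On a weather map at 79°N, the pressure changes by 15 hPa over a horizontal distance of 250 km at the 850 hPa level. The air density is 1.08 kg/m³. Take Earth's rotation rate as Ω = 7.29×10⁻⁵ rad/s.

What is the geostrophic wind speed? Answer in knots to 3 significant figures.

75.5 knots

Coriolis parameter at 79°N:
f = 2Ω sin φ = 2 × 7.29×10⁻⁵ × sin 79° = 1.43×10⁻⁴ s⁻¹
Pressure gradient: |∂P/∂n| = 1500 Pa / 250000 m = 6.00×10⁻³ Pa/m
Geostrophic balance (pressure-gradient force = Coriolis force):
V_g = (1/(fρ)) |∂P/∂n| = 6.00×10⁻³ / (1.43×10⁻⁴ × 1.08) = 38.8 m/s
Converting: 38.8 m/s × 1.944 = 75.5 knots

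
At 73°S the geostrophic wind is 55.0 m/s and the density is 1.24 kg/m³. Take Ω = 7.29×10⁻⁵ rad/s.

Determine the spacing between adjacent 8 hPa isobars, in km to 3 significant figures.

84.1 km

Coriolis parameter at 73°S:
f = 2Ω sin φ = 2 × 7.29×10⁻⁵ × sin 73° = 1.39×10⁻⁴ s⁻¹
Geostrophic balance rearranged: |∂P/∂n| = f ρ V_g
|∂P/∂n| = 1.39×10⁻⁴ × 1.24 × 55.0 = 9.51×10⁻³ Pa/m
Isobar spacing: Δn = ΔP/|∂P/∂n| = 800 Pa / 9.51×10⁻³ Pa/m = 84130 m ≈ 84.1 km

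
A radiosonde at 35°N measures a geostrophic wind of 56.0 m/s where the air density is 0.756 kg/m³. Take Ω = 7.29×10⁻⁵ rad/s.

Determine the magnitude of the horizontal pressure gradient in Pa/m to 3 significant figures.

3.54×10⁻³ Pa/m

Coriolis parameter at 35°N:
f = 2Ω sin φ = 2 × 7.29×10⁻⁵ × sin 35° = 8.36×10⁻⁵ s⁻¹
Geostrophic balance rearranged: |∂P/∂n| = f ρ V_g
|∂P/∂n| = 8.36×10⁻⁵ × 0.756 × 56.0 = 3.54×10⁻³ Pa/m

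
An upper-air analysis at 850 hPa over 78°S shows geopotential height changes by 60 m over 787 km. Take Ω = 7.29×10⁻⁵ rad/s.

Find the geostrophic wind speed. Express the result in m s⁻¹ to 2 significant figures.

Coriolis parameter at 78°S:
f = 2Ω sin φ = 2 × 7.29×10⁻⁵ × sin 78° = 1.43×10⁻⁴ s⁻¹
Height gradient: |∂Z/∂n| = 60 m / 787000 m = 7.62×10⁻⁵
On a pressure surface, geostrophic balance gives V_g = (g/f)|∂Z/∂n|:
V_g = 9.81 × 7.62×10⁻⁵ / 1.43×10⁻⁴ = 5.24 m/s

5.2 m s⁻¹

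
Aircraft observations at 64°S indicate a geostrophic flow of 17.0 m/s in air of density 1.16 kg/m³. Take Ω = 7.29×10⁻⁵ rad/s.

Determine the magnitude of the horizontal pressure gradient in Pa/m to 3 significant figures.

Coriolis parameter at 64°S:
f = 2Ω sin φ = 2 × 7.29×10⁻⁵ × sin 64° = 1.31×10⁻⁴ s⁻¹
Geostrophic balance rearranged: |∂P/∂n| = f ρ V_g
|∂P/∂n| = 1.31×10⁻⁴ × 1.16 × 17.0 = 2.58×10⁻³ Pa/m

2.58×10⁻³ Pa/m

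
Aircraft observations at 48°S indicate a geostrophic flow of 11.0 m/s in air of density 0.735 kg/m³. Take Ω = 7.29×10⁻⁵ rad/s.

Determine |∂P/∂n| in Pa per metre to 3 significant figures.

Coriolis parameter at 48°S:
f = 2Ω sin φ = 2 × 7.29×10⁻⁵ × sin 48° = 1.08×10⁻⁴ s⁻¹
Geostrophic balance rearranged: |∂P/∂n| = f ρ V_g
|∂P/∂n| = 1.08×10⁻⁴ × 0.735 × 11.0 = 8.76×10⁻⁴ Pa/m

8.76×10⁻⁴ Pa/m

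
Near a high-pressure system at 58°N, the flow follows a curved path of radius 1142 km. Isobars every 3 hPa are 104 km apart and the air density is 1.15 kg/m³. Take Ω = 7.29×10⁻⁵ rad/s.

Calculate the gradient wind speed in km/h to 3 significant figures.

Coriolis parameter at 58°N:
f = 2Ω sin φ = 2 × 7.29×10⁻⁵ × sin 58° = 1.24×10⁻⁴ s⁻¹
Pressure gradient: |∂P/∂n| = 300 Pa / 104000 m = 2.88×10⁻³ Pa/m
Geostrophic speed: V_g = |∂P/∂n|/(fρ) = 2.88×10⁻³/(1.24×10⁻⁴ × 1.15) = 20.3 m/s
Around a high, pressure-gradient force acts outward with centrifugal, so Coriolis balances both:
fV = (1/ρ)|∂P/∂n| + V²/R  →  V² − fR·V + fR·V_g = 0
With fR = 1.24×10⁻⁴ × 1142×10³ m = 141 m/s:
V = [fR − √((fR)² − 4 fR V_g)]/2 = [141 − √(141² − 4×141×20.3)]/2 = 24.6 m/s
Supergeostrophic (V > V_g = 20.3 m/s), as expected around a high.
Converting: 24.6 m/s × 3.6 = 88.4 km/h

88.4 km/h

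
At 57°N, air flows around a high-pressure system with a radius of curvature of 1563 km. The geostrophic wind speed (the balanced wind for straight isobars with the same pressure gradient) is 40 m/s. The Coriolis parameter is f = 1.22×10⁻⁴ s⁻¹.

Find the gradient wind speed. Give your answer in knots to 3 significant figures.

111 knots

Around a high, pressure-gradient force acts outward with centrifugal, so Coriolis balances both:
fV = (1/ρ)|∂P/∂n| + V²/R  →  V² − fR·V + fR·V_g = 0
With fR = 1.22×10⁻⁴ × 1563×10³ m = 191 m/s:
V = [fR − √((fR)² − 4 fR V_g)]/2 = [191 − √(191² − 4×191×40)]/2 = 57.1 m/s
Supergeostrophic (V > V_g = 40 m/s), as expected around a high.
Converting: 57.1 m/s × 1.944 = 111 knots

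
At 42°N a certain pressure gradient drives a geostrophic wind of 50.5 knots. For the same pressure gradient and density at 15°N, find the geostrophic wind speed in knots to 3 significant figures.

With the same pressure gradient and density, V_g ∝ 1/f ∝ 1/sin φ.
V₂ = V₁ · sin φ₁ / sin φ₂ = 50.5 × sin 42° / sin 15°
V₂ = 50.5 × 0.6691/0.2588 = 131 knots

131 knots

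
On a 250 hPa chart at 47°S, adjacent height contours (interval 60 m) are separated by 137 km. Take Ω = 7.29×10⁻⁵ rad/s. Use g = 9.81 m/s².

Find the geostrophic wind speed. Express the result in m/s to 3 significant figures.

Coriolis parameter at 47°S:
f = 2Ω sin φ = 2 × 7.29×10⁻⁵ × sin 47° = 1.07×10⁻⁴ s⁻¹
Height gradient: |∂Z/∂n| = 60 m / 137000 m = 4.38×10⁻⁴
On a pressure surface, geostrophic balance gives V_g = (g/f)|∂Z/∂n|:
V_g = 9.81 × 4.38×10⁻⁴ / 1.07×10⁻⁴ = 40.3 m/s

40.3 m/s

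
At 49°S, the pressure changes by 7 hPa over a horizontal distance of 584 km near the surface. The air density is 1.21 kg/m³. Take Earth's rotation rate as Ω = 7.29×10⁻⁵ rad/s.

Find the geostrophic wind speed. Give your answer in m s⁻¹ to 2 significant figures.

Coriolis parameter at 49°S:
f = 2Ω sin φ = 2 × 7.29×10⁻⁵ × sin 49° = 1.10×10⁻⁴ s⁻¹
Pressure gradient: |∂P/∂n| = 700 Pa / 584000 m = 1.20×10⁻³ Pa/m
Geostrophic balance (pressure-gradient force = Coriolis force):
V_g = (1/(fρ)) |∂P/∂n| = 1.20×10⁻³ / (1.10×10⁻⁴ × 1.21) = 9.00 m/s

9.0 m s⁻¹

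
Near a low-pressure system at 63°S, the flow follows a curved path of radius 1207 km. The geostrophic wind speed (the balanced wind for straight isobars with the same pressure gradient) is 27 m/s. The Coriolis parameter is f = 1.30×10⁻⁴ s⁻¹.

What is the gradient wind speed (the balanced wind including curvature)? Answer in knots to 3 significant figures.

45.7 knots

Around a low, centrifugal force acts outward with Coriolis, so pressure-gradient force balances both:
(1/ρ)|∂P/∂n| = fV + V²/R  →  V² + fR·V − fR·V_g = 0
With fR = 1.30×10⁻⁴ × 1207×10³ m = 157 m/s:
V = [−fR + √((fR)² + 4 fR V_g)]/2 = [−157 + √(157² + 4×157×27)]/2 = 23.5 m/s
Subgeostrophic (V < V_g = 27 m/s), as expected around a low.
Converting: 23.5 m/s × 1.944 = 45.7 knots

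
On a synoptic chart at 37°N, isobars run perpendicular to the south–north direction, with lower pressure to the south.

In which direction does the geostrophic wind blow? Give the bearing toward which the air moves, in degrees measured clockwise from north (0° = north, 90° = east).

270°

The pressure-gradient force points toward the south (bearing 180°).
Geostrophic balance: in the Northern Hemisphere the Coriolis force deflects motion to the right, so the geostrophic wind blows 90° to the right of the pressure-gradient force (low pressure on the left).
Rotating 180° by 90° clockwise gives 270° — the wind blows toward the west.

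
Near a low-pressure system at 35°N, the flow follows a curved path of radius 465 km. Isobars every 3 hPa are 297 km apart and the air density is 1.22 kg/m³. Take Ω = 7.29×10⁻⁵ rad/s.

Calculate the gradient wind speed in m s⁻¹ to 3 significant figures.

8.18 m s⁻¹

Coriolis parameter at 35°N:
f = 2Ω sin φ = 2 × 7.29×10⁻⁵ × sin 35° = 8.36×10⁻⁵ s⁻¹
Pressure gradient: |∂P/∂n| = 300 Pa / 297000 m = 1.01×10⁻³ Pa/m
Geostrophic speed: V_g = |∂P/∂n|/(fρ) = 1.01×10⁻³/(8.36×10⁻⁵ × 1.22) = 9.90 m/s
Around a low, centrifugal force acts outward with Coriolis, so pressure-gradient force balances both:
(1/ρ)|∂P/∂n| = fV + V²/R  →  V² + fR·V − fR·V_g = 0
With fR = 8.36×10⁻⁵ × 465×10³ m = 38.9 m/s:
V = [−fR + √((fR)² + 4 fR V_g)]/2 = [−38.9 + √(38.9² + 4×38.9×9.9)]/2 = 8.18 m/s
Subgeostrophic (V < V_g = 9.9 m/s), as expected around a low.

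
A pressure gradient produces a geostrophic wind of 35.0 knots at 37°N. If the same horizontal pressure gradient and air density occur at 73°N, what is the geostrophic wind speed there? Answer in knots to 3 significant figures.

22.0 knots

With the same pressure gradient and density, V_g ∝ 1/f ∝ 1/sin φ.
V₂ = V₁ · sin φ₁ / sin φ₂ = 35.0 × sin 37° / sin 73°
V₂ = 35.0 × 0.6018/0.9563 = 22.0 knots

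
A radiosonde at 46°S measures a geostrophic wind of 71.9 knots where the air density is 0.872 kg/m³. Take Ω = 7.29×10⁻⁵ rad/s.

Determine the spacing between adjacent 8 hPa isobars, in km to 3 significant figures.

236 km

Coriolis parameter at 46°S:
f = 2Ω sin φ = 2 × 7.29×10⁻⁵ × sin 46° = 1.05×10⁻⁴ s⁻¹
Wind speed in SI: 71.9 knots = 37.0 m/s
Geostrophic balance rearranged: |∂P/∂n| = f ρ V_g
|∂P/∂n| = 1.05×10⁻⁴ × 0.872 × 37.0 = 3.38×10⁻³ Pa/m
Isobar spacing: Δn = ΔP/|∂P/∂n| = 800 Pa / 3.38×10⁻³ Pa/m = 236491 m ≈ 236 km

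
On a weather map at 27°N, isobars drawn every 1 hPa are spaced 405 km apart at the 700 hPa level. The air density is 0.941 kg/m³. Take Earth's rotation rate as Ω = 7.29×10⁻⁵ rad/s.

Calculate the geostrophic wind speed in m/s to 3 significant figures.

3.96 m/s

Coriolis parameter at 27°N:
f = 2Ω sin φ = 2 × 7.29×10⁻⁵ × sin 27° = 6.62×10⁻⁵ s⁻¹
Pressure gradient: |∂P/∂n| = 100 Pa / 405000 m = 2.47×10⁻⁴ Pa/m
Geostrophic balance (pressure-gradient force = Coriolis force):
V_g = (1/(fρ)) |∂P/∂n| = 2.47×10⁻⁴ / (6.62×10⁻⁵ × 0.941) = 3.96 m/s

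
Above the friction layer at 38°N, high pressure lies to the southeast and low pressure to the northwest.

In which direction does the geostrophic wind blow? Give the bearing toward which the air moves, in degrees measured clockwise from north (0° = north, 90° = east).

The pressure-gradient force points toward the northwest (bearing 315°).
Geostrophic balance: in the Northern Hemisphere the Coriolis force deflects motion to the right, so the geostrophic wind blows 90° to the right of the pressure-gradient force (low pressure on the left).
Rotating 315° by 90° clockwise gives 045° — the wind blows toward the northeast.

045°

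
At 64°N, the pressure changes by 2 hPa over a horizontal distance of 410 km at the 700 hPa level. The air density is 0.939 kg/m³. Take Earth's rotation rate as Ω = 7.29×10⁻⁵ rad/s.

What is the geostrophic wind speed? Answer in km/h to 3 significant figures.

Coriolis parameter at 64°N:
f = 2Ω sin φ = 2 × 7.29×10⁻⁵ × sin 64° = 1.31×10⁻⁴ s⁻¹
Pressure gradient: |∂P/∂n| = 200 Pa / 410000 m = 4.88×10⁻⁴ Pa/m
Geostrophic balance (pressure-gradient force = Coriolis force):
V_g = (1/(fρ)) |∂P/∂n| = 4.88×10⁻⁴ / (1.31×10⁻⁴ × 0.939) = 3.96 m/s
Converting: 3.96 m/s × 3.6 = 14.3 km/h

14.3 km/h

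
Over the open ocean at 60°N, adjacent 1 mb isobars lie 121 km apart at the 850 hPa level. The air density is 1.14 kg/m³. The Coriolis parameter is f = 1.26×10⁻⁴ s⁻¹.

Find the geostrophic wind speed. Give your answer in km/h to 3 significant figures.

20.7 km/h

Pressure gradient: |∂P/∂n| = 100 Pa / 121000 m = 8.26×10⁻⁴ Pa/m
Geostrophic balance (pressure-gradient force = Coriolis force):
V_g = (1/(fρ)) |∂P/∂n| = 8.26×10⁻⁴ / (1.26×10⁻⁴ × 1.14) = 5.75 m/s
Converting: 5.75 m/s × 3.6 = 20.7 km/h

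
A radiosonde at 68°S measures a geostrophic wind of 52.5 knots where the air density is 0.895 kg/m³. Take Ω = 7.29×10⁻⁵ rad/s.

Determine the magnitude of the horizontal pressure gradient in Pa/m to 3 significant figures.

Coriolis parameter at 68°S:
f = 2Ω sin φ = 2 × 7.29×10⁻⁵ × sin 68° = 1.35×10⁻⁴ s⁻¹
Wind speed in SI: 52.5 knots = 27.0 m/s
Geostrophic balance rearranged: |∂P/∂n| = f ρ V_g
|∂P/∂n| = 1.35×10⁻⁴ × 0.895 × 27.0 = 3.27×10⁻³ Pa/m

3.27×10⁻³ Pa/m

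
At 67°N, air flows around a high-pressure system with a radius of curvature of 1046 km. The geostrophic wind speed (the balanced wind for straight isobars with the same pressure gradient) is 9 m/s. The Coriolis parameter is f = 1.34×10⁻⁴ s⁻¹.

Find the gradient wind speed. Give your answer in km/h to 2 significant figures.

35 km/h

Around a high, pressure-gradient force acts outward with centrifugal, so Coriolis balances both:
fV = (1/ρ)|∂P/∂n| + V²/R  →  V² − fR·V + fR·V_g = 0
With fR = 1.34×10⁻⁴ × 1046×10³ m = 140 m/s:
V = [fR − √((fR)² − 4 fR V_g)]/2 = [140 − √(140² − 4×140×9)]/2 = 9.67 m/s
Supergeostrophic (V > V_g = 9 m/s), as expected around a high.
Converting: 9.67 m/s × 3.6 = 35 km/h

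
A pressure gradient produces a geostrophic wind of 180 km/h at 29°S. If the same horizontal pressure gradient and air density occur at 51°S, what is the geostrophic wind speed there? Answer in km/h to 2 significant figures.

With the same pressure gradient and density, V_g ∝ 1/f ∝ 1/sin φ.
V₂ = V₁ · sin φ₁ / sin φ₂ = 180 × sin 29° / sin 51°
V₂ = 180 × 0.4848/0.7771 = 110 km/h

110 km/h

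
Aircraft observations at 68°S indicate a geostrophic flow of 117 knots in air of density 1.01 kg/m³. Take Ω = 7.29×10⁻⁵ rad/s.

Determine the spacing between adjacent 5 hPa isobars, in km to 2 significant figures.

Coriolis parameter at 68°S:
f = 2Ω sin φ = 2 × 7.29×10⁻⁵ × sin 68° = 1.35×10⁻⁴ s⁻¹
Wind speed in SI: 117 knots = 60.2 m/s
Geostrophic balance rearranged: |∂P/∂n| = f ρ V_g
|∂P/∂n| = 1.35×10⁻⁴ × 1.01 × 60.2 = 8.22×10⁻³ Pa/m
Isobar spacing: Δn = ΔP/|∂P/∂n| = 500 Pa / 8.22×10⁻³ Pa/m = 60842 m ≈ 61 km

61 km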